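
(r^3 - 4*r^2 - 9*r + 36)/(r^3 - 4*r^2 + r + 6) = (r^2 - r - 12)/(r^2 - r - 2)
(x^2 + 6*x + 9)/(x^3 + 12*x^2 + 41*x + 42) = (x + 3)/(x^2 + 9*x + 14)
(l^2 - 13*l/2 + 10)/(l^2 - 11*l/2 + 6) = (2*l - 5)/(2*l - 3)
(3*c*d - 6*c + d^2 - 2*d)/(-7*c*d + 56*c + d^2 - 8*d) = (-3*c*d + 6*c - d^2 + 2*d)/(7*c*d - 56*c - d^2 + 8*d)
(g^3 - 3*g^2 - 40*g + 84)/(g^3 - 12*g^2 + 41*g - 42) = (g + 6)/(g - 3)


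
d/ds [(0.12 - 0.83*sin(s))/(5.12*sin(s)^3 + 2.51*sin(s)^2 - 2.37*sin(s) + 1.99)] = (8.4992*sin(s)^3 + 0.2401*sin(s)^2 - 0.6024*sin(s) - 1.3673)*cos(s)/(26.2144*sin(s)^6 + 25.7024*sin(s)^5 - 17.9687*sin(s)^4 + 8.4802*sin(s)^3 + 15.6067*sin(s)^2 - 9.4326*sin(s) + 3.9601)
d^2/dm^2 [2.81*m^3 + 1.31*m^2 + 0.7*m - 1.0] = 16.86*m + 2.62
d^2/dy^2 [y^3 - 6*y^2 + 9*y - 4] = 6*y - 12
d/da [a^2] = 2*a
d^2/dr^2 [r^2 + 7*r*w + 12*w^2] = 2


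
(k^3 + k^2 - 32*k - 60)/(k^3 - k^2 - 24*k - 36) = (k + 5)/(k + 3)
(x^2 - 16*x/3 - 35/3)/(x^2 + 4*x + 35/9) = 3*(x - 7)/(3*x + 7)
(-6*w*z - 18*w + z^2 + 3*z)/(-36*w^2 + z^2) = (z + 3)/(6*w + z)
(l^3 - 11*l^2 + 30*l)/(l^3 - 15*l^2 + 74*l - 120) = l/(l - 4)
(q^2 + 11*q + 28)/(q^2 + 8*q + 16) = (q + 7)/(q + 4)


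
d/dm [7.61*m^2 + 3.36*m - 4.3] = 15.22*m + 3.36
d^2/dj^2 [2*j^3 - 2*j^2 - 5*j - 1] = 12*j - 4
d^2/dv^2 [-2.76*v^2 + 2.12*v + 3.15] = -5.52000000000000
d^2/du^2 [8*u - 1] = 0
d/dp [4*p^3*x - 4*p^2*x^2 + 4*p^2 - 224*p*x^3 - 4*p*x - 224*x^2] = 12*p^2*x - 8*p*x^2 + 8*p - 224*x^3 - 4*x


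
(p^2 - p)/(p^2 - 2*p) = (p - 1)/(p - 2)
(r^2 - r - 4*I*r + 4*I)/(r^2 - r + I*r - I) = (r - 4*I)/(r + I)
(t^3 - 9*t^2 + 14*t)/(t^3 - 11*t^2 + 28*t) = (t - 2)/(t - 4)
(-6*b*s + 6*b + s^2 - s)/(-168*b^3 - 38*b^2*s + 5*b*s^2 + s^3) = (s - 1)/(28*b^2 + 11*b*s + s^2)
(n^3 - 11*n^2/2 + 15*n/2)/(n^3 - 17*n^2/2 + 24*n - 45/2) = n/(n - 3)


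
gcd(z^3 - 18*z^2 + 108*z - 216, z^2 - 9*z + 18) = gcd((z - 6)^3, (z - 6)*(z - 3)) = z - 6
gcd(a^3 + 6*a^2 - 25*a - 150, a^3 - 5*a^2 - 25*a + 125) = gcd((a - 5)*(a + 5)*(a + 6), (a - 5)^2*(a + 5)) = a^2 - 25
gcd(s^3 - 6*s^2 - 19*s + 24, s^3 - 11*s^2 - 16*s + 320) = s - 8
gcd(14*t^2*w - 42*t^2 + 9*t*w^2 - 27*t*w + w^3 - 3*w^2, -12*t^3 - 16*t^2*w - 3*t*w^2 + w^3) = 2*t + w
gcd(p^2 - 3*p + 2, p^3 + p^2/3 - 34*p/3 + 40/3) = p - 2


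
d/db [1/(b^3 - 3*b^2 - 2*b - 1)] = (-3*b^2 + 6*b + 2)/(-b^3 + 3*b^2 + 2*b + 1)^2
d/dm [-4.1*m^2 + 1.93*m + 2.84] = 1.93 - 8.2*m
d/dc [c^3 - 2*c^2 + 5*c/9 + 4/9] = 3*c^2 - 4*c + 5/9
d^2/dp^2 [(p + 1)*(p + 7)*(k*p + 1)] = 6*k*p + 16*k + 2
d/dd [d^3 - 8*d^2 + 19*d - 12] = 3*d^2 - 16*d + 19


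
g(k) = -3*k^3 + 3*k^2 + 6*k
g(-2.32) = 39.69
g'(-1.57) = -25.60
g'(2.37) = -30.33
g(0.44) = 2.97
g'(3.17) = -65.42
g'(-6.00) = -354.00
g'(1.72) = -10.31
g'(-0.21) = 4.34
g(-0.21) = -1.10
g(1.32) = 6.25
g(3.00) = -36.00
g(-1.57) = 9.58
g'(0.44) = 6.90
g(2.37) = -8.87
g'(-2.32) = -56.36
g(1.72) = 3.93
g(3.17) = -46.40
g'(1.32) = -1.76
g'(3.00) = -57.00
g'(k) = -9*k^2 + 6*k + 6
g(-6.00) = 720.00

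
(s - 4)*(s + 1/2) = s^2 - 7*s/2 - 2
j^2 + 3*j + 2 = (j + 1)*(j + 2)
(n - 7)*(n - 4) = n^2 - 11*n + 28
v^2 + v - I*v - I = (v + 1)*(v - I)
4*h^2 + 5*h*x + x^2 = (h + x)*(4*h + x)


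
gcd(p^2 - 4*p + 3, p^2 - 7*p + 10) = 1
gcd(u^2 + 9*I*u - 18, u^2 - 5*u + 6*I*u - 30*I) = u + 6*I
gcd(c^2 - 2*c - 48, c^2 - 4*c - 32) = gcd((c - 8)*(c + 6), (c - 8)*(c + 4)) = c - 8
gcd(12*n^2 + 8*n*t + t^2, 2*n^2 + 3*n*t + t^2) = 2*n + t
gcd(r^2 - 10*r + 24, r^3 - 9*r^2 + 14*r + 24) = r^2 - 10*r + 24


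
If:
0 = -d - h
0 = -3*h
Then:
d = 0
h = 0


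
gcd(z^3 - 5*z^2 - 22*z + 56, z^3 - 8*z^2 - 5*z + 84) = z - 7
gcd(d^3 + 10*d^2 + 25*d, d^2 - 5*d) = d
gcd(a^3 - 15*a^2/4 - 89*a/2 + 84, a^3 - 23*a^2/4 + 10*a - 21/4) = a - 7/4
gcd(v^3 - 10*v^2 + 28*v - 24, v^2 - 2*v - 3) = 1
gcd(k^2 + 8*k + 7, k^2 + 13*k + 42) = k + 7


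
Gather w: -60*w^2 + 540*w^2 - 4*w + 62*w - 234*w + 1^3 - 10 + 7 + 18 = 480*w^2 - 176*w + 16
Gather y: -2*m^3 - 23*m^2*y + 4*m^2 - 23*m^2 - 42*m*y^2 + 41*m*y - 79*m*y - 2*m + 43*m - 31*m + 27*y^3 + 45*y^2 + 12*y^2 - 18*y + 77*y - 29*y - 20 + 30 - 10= -2*m^3 - 19*m^2 + 10*m + 27*y^3 + y^2*(57 - 42*m) + y*(-23*m^2 - 38*m + 30)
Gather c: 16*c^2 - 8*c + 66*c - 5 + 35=16*c^2 + 58*c + 30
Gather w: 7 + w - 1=w + 6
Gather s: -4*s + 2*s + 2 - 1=1 - 2*s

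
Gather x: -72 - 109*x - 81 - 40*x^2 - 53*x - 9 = -40*x^2 - 162*x - 162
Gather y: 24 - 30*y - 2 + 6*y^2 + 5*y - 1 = 6*y^2 - 25*y + 21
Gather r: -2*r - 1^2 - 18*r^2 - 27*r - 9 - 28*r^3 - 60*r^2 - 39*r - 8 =-28*r^3 - 78*r^2 - 68*r - 18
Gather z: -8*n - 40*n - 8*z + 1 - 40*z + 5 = -48*n - 48*z + 6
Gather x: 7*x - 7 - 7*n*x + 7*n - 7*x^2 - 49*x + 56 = 7*n - 7*x^2 + x*(-7*n - 42) + 49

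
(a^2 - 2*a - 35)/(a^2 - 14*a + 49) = (a + 5)/(a - 7)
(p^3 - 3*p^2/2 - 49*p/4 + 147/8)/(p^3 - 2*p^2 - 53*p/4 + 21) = (p - 7/2)/(p - 4)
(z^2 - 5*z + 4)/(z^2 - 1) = (z - 4)/(z + 1)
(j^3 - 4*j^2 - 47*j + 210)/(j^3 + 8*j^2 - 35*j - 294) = (j - 5)/(j + 7)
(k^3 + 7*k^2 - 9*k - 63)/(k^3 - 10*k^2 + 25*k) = (k^3 + 7*k^2 - 9*k - 63)/(k*(k^2 - 10*k + 25))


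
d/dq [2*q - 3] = 2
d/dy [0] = 0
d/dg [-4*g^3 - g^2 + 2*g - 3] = -12*g^2 - 2*g + 2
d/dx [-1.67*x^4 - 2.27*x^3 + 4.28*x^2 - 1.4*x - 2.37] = -6.68*x^3 - 6.81*x^2 + 8.56*x - 1.4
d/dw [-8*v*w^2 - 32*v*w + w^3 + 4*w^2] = -16*v*w - 32*v + 3*w^2 + 8*w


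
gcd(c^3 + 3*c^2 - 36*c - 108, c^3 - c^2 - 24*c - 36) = c^2 - 3*c - 18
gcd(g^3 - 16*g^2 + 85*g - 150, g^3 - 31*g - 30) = g - 6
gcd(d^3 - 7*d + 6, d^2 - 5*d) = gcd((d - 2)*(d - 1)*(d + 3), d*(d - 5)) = 1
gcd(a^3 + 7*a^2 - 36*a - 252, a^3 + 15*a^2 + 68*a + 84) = a^2 + 13*a + 42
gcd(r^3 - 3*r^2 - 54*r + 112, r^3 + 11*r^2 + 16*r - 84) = r^2 + 5*r - 14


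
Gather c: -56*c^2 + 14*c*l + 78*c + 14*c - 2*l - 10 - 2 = -56*c^2 + c*(14*l + 92) - 2*l - 12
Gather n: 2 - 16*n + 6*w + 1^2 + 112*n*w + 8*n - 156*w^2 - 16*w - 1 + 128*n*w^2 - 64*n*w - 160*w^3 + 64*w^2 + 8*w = n*(128*w^2 + 48*w - 8) - 160*w^3 - 92*w^2 - 2*w + 2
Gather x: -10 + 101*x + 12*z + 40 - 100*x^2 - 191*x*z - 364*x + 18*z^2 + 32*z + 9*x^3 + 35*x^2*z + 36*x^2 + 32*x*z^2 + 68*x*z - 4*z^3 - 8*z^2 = 9*x^3 + x^2*(35*z - 64) + x*(32*z^2 - 123*z - 263) - 4*z^3 + 10*z^2 + 44*z + 30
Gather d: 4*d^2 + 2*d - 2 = 4*d^2 + 2*d - 2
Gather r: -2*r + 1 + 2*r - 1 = 0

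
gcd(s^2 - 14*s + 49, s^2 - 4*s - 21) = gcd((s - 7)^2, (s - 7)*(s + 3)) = s - 7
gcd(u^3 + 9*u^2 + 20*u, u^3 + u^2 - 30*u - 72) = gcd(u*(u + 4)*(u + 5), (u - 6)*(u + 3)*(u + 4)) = u + 4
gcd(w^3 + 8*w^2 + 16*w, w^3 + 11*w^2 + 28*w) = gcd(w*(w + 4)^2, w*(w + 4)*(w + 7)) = w^2 + 4*w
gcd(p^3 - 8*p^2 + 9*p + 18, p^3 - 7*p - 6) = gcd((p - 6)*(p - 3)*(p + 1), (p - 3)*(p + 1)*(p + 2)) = p^2 - 2*p - 3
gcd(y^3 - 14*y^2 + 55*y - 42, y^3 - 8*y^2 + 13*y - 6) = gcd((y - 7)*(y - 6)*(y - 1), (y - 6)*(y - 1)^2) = y^2 - 7*y + 6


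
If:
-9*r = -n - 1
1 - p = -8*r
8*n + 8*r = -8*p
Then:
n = -1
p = 1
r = 0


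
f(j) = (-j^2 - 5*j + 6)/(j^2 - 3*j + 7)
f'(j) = (3 - 2*j)*(-j^2 - 5*j + 6)/(j^2 - 3*j + 7)^2 + (-2*j - 5)/(j^2 - 3*j + 7)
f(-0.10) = 0.89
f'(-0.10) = -0.27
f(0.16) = 0.79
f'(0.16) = -0.49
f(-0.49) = 0.94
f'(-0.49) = -0.03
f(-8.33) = -0.21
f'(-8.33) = 0.07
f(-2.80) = 0.52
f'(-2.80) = 0.22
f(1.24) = -0.36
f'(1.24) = -1.59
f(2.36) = -2.07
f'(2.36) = -1.12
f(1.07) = -0.10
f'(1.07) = -1.46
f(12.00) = -1.72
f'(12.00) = 0.06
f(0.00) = 0.86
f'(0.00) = -0.35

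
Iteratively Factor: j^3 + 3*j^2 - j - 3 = (j + 1)*(j^2 + 2*j - 3) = (j - 1)*(j + 1)*(j + 3)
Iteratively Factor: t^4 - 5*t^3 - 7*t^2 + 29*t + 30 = (t - 5)*(t^3 - 7*t - 6) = (t - 5)*(t - 3)*(t^2 + 3*t + 2) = (t - 5)*(t - 3)*(t + 2)*(t + 1)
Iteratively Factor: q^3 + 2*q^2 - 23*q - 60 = (q - 5)*(q^2 + 7*q + 12) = (q - 5)*(q + 3)*(q + 4)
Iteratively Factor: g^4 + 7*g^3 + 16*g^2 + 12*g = (g + 2)*(g^3 + 5*g^2 + 6*g) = (g + 2)^2*(g^2 + 3*g) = g*(g + 2)^2*(g + 3)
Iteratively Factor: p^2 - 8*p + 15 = (p - 3)*(p - 5)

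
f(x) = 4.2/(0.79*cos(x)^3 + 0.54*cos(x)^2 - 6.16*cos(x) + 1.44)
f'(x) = 4.2*(2.37*sin(x)*cos(x)^2 + 1.08*sin(x)*cos(x) - 6.16*sin(x))/(0.79*cos(x)^3 + 0.54*cos(x)^2 - 6.16*cos(x) + 1.44)^2 = (9.954*cos(x)^2 + 4.536*cos(x) - 25.872)*sin(x)/(0.79*cos(x)^3 + 0.54*cos(x)^2 - 6.16*cos(x) + 1.44)^2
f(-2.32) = 0.75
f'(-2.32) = 0.56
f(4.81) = 4.97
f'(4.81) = 35.27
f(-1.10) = -3.59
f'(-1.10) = 14.19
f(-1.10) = -3.59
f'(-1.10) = 14.19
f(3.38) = 0.58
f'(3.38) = 0.09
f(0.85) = -1.94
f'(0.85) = -2.98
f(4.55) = 1.72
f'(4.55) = 4.34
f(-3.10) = 0.57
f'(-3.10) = 0.02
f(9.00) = 0.61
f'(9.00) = -0.19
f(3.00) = 0.58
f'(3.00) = -0.05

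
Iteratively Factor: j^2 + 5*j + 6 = (j + 2)*(j + 3)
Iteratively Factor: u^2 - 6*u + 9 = (u - 3)*(u - 3)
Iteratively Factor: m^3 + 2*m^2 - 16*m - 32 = (m + 4)*(m^2 - 2*m - 8) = (m - 4)*(m + 4)*(m + 2)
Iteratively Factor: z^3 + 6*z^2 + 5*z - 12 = (z + 4)*(z^2 + 2*z - 3) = (z - 1)*(z + 4)*(z + 3)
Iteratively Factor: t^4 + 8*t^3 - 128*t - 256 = (t + 4)*(t^3 + 4*t^2 - 16*t - 64) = (t + 4)^2*(t^2 - 16) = (t - 4)*(t + 4)^2*(t + 4)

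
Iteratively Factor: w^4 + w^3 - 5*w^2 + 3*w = (w + 3)*(w^3 - 2*w^2 + w) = w*(w + 3)*(w^2 - 2*w + 1) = w*(w - 1)*(w + 3)*(w - 1)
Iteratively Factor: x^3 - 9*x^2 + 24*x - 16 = (x - 4)*(x^2 - 5*x + 4) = (x - 4)*(x - 1)*(x - 4)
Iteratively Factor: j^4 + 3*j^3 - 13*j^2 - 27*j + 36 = (j + 4)*(j^3 - j^2 - 9*j + 9) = (j + 3)*(j + 4)*(j^2 - 4*j + 3) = (j - 1)*(j + 3)*(j + 4)*(j - 3)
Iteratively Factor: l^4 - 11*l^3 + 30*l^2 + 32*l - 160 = (l + 2)*(l^3 - 13*l^2 + 56*l - 80) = (l - 4)*(l + 2)*(l^2 - 9*l + 20) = (l - 5)*(l - 4)*(l + 2)*(l - 4)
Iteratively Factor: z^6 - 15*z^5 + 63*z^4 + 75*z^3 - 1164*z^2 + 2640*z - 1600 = (z + 4)*(z^5 - 19*z^4 + 139*z^3 - 481*z^2 + 760*z - 400) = (z - 1)*(z + 4)*(z^4 - 18*z^3 + 121*z^2 - 360*z + 400) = (z - 5)*(z - 1)*(z + 4)*(z^3 - 13*z^2 + 56*z - 80) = (z - 5)^2*(z - 1)*(z + 4)*(z^2 - 8*z + 16) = (z - 5)^2*(z - 4)*(z - 1)*(z + 4)*(z - 4)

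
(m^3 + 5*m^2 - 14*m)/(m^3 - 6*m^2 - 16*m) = (-m^2 - 5*m + 14)/(-m^2 + 6*m + 16)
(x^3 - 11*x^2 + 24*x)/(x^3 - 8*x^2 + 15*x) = (x - 8)/(x - 5)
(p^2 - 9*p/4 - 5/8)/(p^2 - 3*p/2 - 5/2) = (p + 1/4)/(p + 1)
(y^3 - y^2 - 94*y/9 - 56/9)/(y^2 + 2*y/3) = y - 5/3 - 28/(3*y)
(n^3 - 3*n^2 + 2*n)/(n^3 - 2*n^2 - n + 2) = n/(n + 1)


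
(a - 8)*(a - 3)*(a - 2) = a^3 - 13*a^2 + 46*a - 48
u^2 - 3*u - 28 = (u - 7)*(u + 4)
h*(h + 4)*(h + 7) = h^3 + 11*h^2 + 28*h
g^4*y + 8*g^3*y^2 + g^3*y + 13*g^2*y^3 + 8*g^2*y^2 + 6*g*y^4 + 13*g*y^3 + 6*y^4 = (g + y)^2*(g + 6*y)*(g*y + y)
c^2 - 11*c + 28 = (c - 7)*(c - 4)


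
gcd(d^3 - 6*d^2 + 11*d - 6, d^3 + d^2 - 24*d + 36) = d^2 - 5*d + 6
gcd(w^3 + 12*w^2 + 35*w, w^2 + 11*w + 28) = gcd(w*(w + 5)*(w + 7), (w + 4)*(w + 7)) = w + 7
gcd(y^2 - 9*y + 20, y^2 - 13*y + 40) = y - 5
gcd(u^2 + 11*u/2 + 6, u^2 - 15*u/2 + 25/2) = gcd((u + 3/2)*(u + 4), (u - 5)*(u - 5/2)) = 1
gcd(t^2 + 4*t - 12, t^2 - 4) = t - 2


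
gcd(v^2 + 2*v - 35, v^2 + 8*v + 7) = v + 7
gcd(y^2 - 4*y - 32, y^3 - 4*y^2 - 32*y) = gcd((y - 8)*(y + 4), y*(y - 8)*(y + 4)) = y^2 - 4*y - 32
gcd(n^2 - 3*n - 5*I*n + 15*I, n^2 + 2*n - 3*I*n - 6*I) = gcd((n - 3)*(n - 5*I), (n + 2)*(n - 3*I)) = 1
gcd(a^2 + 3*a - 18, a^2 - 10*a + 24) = 1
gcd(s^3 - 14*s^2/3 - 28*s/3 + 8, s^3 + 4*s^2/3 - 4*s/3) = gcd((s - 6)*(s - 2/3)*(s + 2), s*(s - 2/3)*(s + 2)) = s^2 + 4*s/3 - 4/3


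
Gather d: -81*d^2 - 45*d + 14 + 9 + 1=-81*d^2 - 45*d + 24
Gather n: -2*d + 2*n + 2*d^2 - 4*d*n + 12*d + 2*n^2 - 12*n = 2*d^2 + 10*d + 2*n^2 + n*(-4*d - 10)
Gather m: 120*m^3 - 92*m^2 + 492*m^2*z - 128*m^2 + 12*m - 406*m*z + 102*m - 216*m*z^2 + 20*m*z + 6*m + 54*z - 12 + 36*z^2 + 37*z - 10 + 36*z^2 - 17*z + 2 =120*m^3 + m^2*(492*z - 220) + m*(-216*z^2 - 386*z + 120) + 72*z^2 + 74*z - 20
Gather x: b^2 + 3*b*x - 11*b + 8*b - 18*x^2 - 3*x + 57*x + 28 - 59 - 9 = b^2 - 3*b - 18*x^2 + x*(3*b + 54) - 40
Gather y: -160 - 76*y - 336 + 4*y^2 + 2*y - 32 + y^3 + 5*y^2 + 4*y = y^3 + 9*y^2 - 70*y - 528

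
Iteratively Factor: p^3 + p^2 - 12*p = (p + 4)*(p^2 - 3*p) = (p - 3)*(p + 4)*(p)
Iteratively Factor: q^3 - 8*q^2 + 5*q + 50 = (q + 2)*(q^2 - 10*q + 25) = (q - 5)*(q + 2)*(q - 5)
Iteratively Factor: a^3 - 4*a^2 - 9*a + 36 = (a - 4)*(a^2 - 9) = (a - 4)*(a - 3)*(a + 3)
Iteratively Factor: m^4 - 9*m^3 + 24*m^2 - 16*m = (m - 4)*(m^3 - 5*m^2 + 4*m) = (m - 4)^2*(m^2 - m) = (m - 4)^2*(m - 1)*(m)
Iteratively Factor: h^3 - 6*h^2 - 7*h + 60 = (h - 4)*(h^2 - 2*h - 15) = (h - 4)*(h + 3)*(h - 5)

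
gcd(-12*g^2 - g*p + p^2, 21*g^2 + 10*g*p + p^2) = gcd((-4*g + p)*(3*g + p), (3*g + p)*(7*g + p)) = 3*g + p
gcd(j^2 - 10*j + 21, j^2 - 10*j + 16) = 1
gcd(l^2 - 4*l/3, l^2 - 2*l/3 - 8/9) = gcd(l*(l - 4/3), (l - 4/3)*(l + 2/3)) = l - 4/3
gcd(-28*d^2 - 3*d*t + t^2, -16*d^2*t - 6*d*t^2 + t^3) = 1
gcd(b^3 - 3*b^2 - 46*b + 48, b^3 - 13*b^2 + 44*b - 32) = b^2 - 9*b + 8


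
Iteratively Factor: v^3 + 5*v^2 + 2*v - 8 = (v + 2)*(v^2 + 3*v - 4) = (v - 1)*(v + 2)*(v + 4)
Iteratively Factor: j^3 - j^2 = (j)*(j^2 - j) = j*(j - 1)*(j)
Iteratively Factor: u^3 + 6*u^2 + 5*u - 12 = (u + 4)*(u^2 + 2*u - 3) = (u + 3)*(u + 4)*(u - 1)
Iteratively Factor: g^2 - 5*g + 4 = (g - 1)*(g - 4)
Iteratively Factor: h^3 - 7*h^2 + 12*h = (h - 4)*(h^2 - 3*h) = (h - 4)*(h - 3)*(h)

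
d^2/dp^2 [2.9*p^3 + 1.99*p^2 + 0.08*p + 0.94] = 17.4*p + 3.98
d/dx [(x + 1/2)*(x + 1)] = 2*x + 3/2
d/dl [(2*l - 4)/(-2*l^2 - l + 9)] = 2*(-2*l^2 - l + (l - 2)*(4*l + 1) + 9)/(2*l^2 + l - 9)^2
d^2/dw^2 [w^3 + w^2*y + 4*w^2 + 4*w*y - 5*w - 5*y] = 6*w + 2*y + 8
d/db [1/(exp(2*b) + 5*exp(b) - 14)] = (-2*exp(b) - 5)*exp(b)/(exp(2*b) + 5*exp(b) - 14)^2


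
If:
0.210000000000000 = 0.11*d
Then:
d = 1.91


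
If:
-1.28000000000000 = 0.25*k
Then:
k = -5.12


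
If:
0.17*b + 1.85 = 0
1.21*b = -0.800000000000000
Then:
No Solution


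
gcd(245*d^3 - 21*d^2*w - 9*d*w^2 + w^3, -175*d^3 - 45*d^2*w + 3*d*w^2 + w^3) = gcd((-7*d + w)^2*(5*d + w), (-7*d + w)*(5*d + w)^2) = -35*d^2 - 2*d*w + w^2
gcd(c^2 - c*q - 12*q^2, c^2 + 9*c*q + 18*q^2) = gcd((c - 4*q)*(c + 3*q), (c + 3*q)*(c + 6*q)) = c + 3*q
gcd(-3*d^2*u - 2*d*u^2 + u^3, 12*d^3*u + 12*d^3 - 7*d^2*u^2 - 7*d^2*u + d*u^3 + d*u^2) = -3*d + u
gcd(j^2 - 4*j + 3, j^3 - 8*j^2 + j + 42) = j - 3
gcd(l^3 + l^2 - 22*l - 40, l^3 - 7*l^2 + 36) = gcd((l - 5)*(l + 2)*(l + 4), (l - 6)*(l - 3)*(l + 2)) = l + 2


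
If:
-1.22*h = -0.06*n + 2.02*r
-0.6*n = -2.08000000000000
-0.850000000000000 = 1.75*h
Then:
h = -0.49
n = 3.47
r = 0.40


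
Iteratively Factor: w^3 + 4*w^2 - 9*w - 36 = (w + 3)*(w^2 + w - 12) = (w + 3)*(w + 4)*(w - 3)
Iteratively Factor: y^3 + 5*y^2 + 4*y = (y)*(y^2 + 5*y + 4) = y*(y + 4)*(y + 1)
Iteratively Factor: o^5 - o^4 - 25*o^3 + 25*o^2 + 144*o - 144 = (o - 3)*(o^4 + 2*o^3 - 19*o^2 - 32*o + 48) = (o - 3)*(o + 3)*(o^3 - o^2 - 16*o + 16) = (o - 3)*(o + 3)*(o + 4)*(o^2 - 5*o + 4) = (o - 3)*(o - 1)*(o + 3)*(o + 4)*(o - 4)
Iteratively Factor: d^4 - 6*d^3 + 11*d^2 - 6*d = (d)*(d^3 - 6*d^2 + 11*d - 6) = d*(d - 2)*(d^2 - 4*d + 3) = d*(d - 2)*(d - 1)*(d - 3)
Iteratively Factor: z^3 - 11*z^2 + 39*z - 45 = (z - 3)*(z^2 - 8*z + 15) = (z - 5)*(z - 3)*(z - 3)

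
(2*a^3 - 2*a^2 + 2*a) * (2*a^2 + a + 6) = 4*a^5 - 2*a^4 + 14*a^3 - 10*a^2 + 12*a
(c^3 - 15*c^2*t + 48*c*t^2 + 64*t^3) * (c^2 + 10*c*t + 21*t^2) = c^5 - 5*c^4*t - 81*c^3*t^2 + 229*c^2*t^3 + 1648*c*t^4 + 1344*t^5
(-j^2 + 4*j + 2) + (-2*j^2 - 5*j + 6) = -3*j^2 - j + 8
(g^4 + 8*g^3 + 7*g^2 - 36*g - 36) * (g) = g^5 + 8*g^4 + 7*g^3 - 36*g^2 - 36*g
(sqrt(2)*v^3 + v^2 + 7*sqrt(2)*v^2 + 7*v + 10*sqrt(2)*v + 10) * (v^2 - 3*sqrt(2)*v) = sqrt(2)*v^5 - 5*v^4 + 7*sqrt(2)*v^4 - 35*v^3 + 7*sqrt(2)*v^3 - 50*v^2 - 21*sqrt(2)*v^2 - 30*sqrt(2)*v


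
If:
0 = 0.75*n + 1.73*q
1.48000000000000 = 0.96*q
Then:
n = -3.56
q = 1.54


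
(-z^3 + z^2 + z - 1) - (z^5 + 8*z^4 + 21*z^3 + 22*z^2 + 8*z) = -z^5 - 8*z^4 - 22*z^3 - 21*z^2 - 7*z - 1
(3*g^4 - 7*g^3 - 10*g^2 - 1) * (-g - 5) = -3*g^5 - 8*g^4 + 45*g^3 + 50*g^2 + g + 5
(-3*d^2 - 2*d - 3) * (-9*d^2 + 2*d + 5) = 27*d^4 + 12*d^3 + 8*d^2 - 16*d - 15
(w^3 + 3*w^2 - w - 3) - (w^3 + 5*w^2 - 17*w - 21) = -2*w^2 + 16*w + 18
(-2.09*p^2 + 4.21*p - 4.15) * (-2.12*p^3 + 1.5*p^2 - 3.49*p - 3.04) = 4.4308*p^5 - 12.0602*p^4 + 22.4071*p^3 - 14.5643*p^2 + 1.6851*p + 12.616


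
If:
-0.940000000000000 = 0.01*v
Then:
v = -94.00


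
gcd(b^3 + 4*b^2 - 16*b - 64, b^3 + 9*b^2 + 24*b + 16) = b^2 + 8*b + 16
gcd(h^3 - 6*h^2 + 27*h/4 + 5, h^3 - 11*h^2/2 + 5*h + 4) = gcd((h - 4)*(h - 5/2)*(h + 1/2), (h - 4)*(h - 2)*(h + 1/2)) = h^2 - 7*h/2 - 2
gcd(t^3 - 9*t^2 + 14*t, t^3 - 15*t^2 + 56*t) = t^2 - 7*t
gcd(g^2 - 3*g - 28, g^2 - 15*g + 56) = g - 7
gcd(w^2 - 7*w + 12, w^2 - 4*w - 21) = 1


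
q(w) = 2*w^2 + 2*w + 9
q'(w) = 4*w + 2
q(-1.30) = 9.78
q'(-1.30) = -3.20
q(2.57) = 27.35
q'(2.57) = 12.28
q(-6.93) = 91.19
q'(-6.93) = -25.72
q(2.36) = 24.86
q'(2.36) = 11.44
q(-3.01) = 21.10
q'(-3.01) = -10.04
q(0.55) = 10.70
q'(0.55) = 4.20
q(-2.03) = 13.18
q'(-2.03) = -6.12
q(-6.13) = 71.89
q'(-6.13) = -22.52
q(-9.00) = 153.00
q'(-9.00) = -34.00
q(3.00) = 33.00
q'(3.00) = 14.00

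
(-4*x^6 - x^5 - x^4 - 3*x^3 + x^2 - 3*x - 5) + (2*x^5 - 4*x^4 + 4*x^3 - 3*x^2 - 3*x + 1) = -4*x^6 + x^5 - 5*x^4 + x^3 - 2*x^2 - 6*x - 4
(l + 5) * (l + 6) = l^2 + 11*l + 30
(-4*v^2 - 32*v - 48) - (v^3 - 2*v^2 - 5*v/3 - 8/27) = -v^3 - 2*v^2 - 91*v/3 - 1288/27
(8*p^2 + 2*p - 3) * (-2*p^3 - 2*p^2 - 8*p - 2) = -16*p^5 - 20*p^4 - 62*p^3 - 26*p^2 + 20*p + 6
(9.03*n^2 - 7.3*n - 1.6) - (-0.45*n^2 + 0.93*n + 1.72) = 9.48*n^2 - 8.23*n - 3.32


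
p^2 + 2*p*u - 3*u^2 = (p - u)*(p + 3*u)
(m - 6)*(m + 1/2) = m^2 - 11*m/2 - 3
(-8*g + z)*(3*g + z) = -24*g^2 - 5*g*z + z^2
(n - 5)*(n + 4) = n^2 - n - 20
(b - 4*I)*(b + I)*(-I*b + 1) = -I*b^3 - 2*b^2 - 7*I*b + 4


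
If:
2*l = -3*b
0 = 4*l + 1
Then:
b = 1/6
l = -1/4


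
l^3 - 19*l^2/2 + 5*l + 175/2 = (l - 7)*(l - 5)*(l + 5/2)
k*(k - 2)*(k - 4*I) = k^3 - 2*k^2 - 4*I*k^2 + 8*I*k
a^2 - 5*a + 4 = (a - 4)*(a - 1)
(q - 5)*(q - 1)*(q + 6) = q^3 - 31*q + 30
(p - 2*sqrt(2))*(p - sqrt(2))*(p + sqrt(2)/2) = p^3 - 5*sqrt(2)*p^2/2 + p + 2*sqrt(2)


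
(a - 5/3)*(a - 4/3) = a^2 - 3*a + 20/9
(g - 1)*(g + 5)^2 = g^3 + 9*g^2 + 15*g - 25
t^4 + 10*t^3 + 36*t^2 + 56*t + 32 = (t + 2)^3*(t + 4)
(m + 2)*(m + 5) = m^2 + 7*m + 10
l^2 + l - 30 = (l - 5)*(l + 6)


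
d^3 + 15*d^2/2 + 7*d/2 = d*(d + 1/2)*(d + 7)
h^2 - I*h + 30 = (h - 6*I)*(h + 5*I)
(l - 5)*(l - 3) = l^2 - 8*l + 15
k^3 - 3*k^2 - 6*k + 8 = (k - 4)*(k - 1)*(k + 2)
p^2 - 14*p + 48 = (p - 8)*(p - 6)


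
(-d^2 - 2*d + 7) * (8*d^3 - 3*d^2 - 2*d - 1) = -8*d^5 - 13*d^4 + 64*d^3 - 16*d^2 - 12*d - 7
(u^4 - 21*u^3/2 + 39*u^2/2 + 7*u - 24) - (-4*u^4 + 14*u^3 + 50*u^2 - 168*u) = 5*u^4 - 49*u^3/2 - 61*u^2/2 + 175*u - 24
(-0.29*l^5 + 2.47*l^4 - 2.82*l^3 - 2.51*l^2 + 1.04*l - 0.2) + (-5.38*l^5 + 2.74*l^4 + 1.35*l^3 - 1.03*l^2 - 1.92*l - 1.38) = -5.67*l^5 + 5.21*l^4 - 1.47*l^3 - 3.54*l^2 - 0.88*l - 1.58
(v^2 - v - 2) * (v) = v^3 - v^2 - 2*v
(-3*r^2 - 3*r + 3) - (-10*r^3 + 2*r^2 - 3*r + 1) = 10*r^3 - 5*r^2 + 2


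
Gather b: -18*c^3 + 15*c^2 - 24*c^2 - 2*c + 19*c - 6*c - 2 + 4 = -18*c^3 - 9*c^2 + 11*c + 2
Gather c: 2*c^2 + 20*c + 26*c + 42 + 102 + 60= 2*c^2 + 46*c + 204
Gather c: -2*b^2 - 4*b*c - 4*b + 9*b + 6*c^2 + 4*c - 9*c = -2*b^2 + 5*b + 6*c^2 + c*(-4*b - 5)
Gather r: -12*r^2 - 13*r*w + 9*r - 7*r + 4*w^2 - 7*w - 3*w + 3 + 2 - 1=-12*r^2 + r*(2 - 13*w) + 4*w^2 - 10*w + 4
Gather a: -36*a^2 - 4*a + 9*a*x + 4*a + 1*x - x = -36*a^2 + 9*a*x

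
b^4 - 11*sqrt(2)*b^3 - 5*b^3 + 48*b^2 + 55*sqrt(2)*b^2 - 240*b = b*(b - 5)*(b - 8*sqrt(2))*(b - 3*sqrt(2))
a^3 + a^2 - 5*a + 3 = (a - 1)^2*(a + 3)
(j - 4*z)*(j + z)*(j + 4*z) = j^3 + j^2*z - 16*j*z^2 - 16*z^3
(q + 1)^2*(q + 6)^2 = q^4 + 14*q^3 + 61*q^2 + 84*q + 36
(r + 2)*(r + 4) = r^2 + 6*r + 8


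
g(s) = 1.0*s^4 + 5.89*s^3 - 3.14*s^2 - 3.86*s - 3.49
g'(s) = 4.0*s^3 + 17.67*s^2 - 6.28*s - 3.86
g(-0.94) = -6.75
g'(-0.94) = 14.33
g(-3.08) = -103.49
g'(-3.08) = 66.23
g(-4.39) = -173.97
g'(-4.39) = 25.83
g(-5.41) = -150.51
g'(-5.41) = -86.08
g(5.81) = 2162.73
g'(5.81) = 1340.62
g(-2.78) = -83.84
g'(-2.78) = 64.22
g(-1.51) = -19.90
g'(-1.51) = 32.14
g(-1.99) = -38.98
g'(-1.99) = 47.09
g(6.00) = 2428.55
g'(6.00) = 1458.58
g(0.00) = -3.49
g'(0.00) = -3.86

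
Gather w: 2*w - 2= 2*w - 2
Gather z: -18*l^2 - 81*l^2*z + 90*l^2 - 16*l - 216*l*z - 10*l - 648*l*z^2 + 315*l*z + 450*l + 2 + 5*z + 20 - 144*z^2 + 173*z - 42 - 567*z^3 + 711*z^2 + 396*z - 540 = 72*l^2 + 424*l - 567*z^3 + z^2*(567 - 648*l) + z*(-81*l^2 + 99*l + 574) - 560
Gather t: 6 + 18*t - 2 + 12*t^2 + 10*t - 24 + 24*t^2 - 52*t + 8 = 36*t^2 - 24*t - 12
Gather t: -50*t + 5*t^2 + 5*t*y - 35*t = 5*t^2 + t*(5*y - 85)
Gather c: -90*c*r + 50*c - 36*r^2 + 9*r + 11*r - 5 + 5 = c*(50 - 90*r) - 36*r^2 + 20*r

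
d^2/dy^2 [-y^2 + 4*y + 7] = -2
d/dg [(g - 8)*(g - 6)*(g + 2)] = 3*g^2 - 24*g + 20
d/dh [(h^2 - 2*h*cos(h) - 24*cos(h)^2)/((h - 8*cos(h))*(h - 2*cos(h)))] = 8*(-h^3*sin(h) + 5*h^2*sin(2*h) - h^2*cos(h) - 34*h*sin(h)*cos(h)^2 + 10*h*cos(h)^2 - 34*cos(h)^3)/((h - 8*cos(h))^2*(h - 2*cos(h))^2)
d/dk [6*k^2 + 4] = 12*k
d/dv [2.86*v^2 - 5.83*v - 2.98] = 5.72*v - 5.83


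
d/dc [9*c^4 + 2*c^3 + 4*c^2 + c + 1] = 36*c^3 + 6*c^2 + 8*c + 1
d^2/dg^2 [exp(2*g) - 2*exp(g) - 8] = (4*exp(g) - 2)*exp(g)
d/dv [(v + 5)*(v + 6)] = 2*v + 11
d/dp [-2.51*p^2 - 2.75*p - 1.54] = -5.02*p - 2.75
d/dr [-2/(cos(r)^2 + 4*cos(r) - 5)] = -4*(cos(r) + 2)*sin(r)/(cos(r)^2 + 4*cos(r) - 5)^2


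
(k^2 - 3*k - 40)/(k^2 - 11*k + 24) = (k + 5)/(k - 3)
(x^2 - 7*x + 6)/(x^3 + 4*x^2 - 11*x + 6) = (x - 6)/(x^2 + 5*x - 6)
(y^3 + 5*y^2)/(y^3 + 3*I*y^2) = (y + 5)/(y + 3*I)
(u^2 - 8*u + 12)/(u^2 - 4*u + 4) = (u - 6)/(u - 2)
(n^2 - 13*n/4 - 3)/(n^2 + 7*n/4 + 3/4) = (n - 4)/(n + 1)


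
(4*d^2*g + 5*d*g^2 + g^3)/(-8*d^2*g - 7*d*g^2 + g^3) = (-4*d - g)/(8*d - g)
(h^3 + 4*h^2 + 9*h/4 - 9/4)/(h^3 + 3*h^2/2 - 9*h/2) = (4*h^2 + 4*h - 3)/(2*h*(2*h - 3))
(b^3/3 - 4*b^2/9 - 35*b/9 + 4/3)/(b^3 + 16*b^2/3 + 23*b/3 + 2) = (3*b^2 - 13*b + 4)/(3*(3*b^2 + 7*b + 2))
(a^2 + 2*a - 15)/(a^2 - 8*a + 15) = (a + 5)/(a - 5)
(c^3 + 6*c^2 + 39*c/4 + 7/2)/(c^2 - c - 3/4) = (2*c^2 + 11*c + 14)/(2*c - 3)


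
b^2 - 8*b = b*(b - 8)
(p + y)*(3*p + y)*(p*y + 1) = 3*p^3*y + 4*p^2*y^2 + 3*p^2 + p*y^3 + 4*p*y + y^2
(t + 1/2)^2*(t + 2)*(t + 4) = t^4 + 7*t^3 + 57*t^2/4 + 19*t/2 + 2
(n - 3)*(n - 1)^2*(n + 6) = n^4 + n^3 - 23*n^2 + 39*n - 18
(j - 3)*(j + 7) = j^2 + 4*j - 21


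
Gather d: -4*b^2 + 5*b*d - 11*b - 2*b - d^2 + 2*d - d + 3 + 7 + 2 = -4*b^2 - 13*b - d^2 + d*(5*b + 1) + 12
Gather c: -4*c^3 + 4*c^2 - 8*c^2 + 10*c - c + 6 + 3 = -4*c^3 - 4*c^2 + 9*c + 9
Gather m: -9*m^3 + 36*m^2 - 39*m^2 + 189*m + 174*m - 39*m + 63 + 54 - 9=-9*m^3 - 3*m^2 + 324*m + 108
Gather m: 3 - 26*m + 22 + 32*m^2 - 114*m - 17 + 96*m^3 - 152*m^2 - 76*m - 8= 96*m^3 - 120*m^2 - 216*m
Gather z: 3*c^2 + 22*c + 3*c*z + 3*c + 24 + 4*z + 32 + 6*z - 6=3*c^2 + 25*c + z*(3*c + 10) + 50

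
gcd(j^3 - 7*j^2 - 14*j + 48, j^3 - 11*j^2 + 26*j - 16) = j^2 - 10*j + 16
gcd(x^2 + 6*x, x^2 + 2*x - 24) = x + 6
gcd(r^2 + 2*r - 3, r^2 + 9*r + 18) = r + 3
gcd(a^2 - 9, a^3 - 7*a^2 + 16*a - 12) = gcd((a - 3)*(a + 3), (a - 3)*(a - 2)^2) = a - 3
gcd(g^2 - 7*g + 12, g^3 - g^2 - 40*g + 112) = g - 4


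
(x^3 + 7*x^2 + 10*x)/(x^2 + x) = (x^2 + 7*x + 10)/(x + 1)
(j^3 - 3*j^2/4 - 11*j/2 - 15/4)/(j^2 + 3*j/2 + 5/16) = 4*(j^2 - 2*j - 3)/(4*j + 1)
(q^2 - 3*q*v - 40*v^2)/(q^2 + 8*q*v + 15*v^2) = (q - 8*v)/(q + 3*v)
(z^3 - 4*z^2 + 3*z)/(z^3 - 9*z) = (z - 1)/(z + 3)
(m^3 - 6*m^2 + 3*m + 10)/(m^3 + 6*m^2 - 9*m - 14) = (m - 5)/(m + 7)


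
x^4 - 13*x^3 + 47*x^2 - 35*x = x*(x - 7)*(x - 5)*(x - 1)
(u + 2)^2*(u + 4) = u^3 + 8*u^2 + 20*u + 16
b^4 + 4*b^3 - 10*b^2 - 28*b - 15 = (b - 3)*(b + 1)^2*(b + 5)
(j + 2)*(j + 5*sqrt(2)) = j^2 + 2*j + 5*sqrt(2)*j + 10*sqrt(2)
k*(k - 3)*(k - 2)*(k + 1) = k^4 - 4*k^3 + k^2 + 6*k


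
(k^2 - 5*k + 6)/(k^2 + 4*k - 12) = (k - 3)/(k + 6)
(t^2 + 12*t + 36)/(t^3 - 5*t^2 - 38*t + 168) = (t + 6)/(t^2 - 11*t + 28)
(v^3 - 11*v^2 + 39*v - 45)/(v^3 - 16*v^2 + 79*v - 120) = (v - 3)/(v - 8)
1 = 1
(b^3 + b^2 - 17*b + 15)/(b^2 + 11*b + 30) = (b^2 - 4*b + 3)/(b + 6)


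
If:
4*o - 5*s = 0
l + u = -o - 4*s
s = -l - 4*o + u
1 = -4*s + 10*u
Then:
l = 45/2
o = -5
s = -4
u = -3/2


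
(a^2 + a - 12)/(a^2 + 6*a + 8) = (a - 3)/(a + 2)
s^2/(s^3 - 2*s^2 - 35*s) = s/(s^2 - 2*s - 35)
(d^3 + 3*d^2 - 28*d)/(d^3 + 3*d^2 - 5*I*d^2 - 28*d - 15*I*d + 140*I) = d/(d - 5*I)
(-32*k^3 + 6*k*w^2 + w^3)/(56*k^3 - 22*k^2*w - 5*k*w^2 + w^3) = (4*k + w)/(-7*k + w)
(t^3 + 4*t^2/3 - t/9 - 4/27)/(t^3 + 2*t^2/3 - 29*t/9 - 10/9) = (9*t^2 + 9*t - 4)/(3*(3*t^2 + t - 10))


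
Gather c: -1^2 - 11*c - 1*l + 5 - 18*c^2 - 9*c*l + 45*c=-18*c^2 + c*(34 - 9*l) - l + 4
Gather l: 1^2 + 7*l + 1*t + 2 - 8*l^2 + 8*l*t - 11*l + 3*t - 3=-8*l^2 + l*(8*t - 4) + 4*t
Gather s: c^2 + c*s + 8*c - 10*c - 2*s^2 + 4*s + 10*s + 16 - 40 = c^2 - 2*c - 2*s^2 + s*(c + 14) - 24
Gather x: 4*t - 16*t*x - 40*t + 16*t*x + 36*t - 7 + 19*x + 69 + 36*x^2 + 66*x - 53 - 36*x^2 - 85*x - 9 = 0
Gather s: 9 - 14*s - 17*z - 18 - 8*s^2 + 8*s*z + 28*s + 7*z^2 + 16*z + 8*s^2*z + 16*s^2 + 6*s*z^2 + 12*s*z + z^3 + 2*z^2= s^2*(8*z + 8) + s*(6*z^2 + 20*z + 14) + z^3 + 9*z^2 - z - 9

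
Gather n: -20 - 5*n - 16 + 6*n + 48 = n + 12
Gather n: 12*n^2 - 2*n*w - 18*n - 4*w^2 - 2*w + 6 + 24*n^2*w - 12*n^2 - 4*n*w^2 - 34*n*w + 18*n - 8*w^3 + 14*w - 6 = 24*n^2*w + n*(-4*w^2 - 36*w) - 8*w^3 - 4*w^2 + 12*w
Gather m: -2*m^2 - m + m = -2*m^2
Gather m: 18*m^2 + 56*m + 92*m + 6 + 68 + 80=18*m^2 + 148*m + 154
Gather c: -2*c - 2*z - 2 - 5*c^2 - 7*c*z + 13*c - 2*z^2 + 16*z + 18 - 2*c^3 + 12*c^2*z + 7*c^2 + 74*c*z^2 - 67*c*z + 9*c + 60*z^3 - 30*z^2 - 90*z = -2*c^3 + c^2*(12*z + 2) + c*(74*z^2 - 74*z + 20) + 60*z^3 - 32*z^2 - 76*z + 16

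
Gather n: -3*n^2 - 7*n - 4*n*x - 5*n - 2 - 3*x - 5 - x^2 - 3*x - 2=-3*n^2 + n*(-4*x - 12) - x^2 - 6*x - 9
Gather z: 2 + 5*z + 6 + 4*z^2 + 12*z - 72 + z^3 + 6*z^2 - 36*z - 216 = z^3 + 10*z^2 - 19*z - 280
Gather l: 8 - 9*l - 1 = 7 - 9*l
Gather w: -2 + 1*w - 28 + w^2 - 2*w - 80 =w^2 - w - 110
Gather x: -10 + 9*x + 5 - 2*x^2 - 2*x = -2*x^2 + 7*x - 5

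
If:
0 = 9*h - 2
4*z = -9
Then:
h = 2/9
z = -9/4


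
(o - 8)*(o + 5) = o^2 - 3*o - 40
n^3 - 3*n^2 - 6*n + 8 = (n - 4)*(n - 1)*(n + 2)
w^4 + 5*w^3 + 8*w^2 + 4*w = w*(w + 1)*(w + 2)^2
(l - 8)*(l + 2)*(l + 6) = l^3 - 52*l - 96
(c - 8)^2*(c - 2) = c^3 - 18*c^2 + 96*c - 128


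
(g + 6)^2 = g^2 + 12*g + 36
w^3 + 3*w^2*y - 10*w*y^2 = w*(w - 2*y)*(w + 5*y)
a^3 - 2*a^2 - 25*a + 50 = (a - 5)*(a - 2)*(a + 5)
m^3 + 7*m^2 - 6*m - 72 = (m - 3)*(m + 4)*(m + 6)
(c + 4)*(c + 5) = c^2 + 9*c + 20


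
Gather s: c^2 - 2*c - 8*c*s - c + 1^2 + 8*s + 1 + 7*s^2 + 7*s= c^2 - 3*c + 7*s^2 + s*(15 - 8*c) + 2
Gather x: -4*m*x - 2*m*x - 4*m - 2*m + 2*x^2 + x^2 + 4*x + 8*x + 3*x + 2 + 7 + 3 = -6*m + 3*x^2 + x*(15 - 6*m) + 12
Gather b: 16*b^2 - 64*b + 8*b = 16*b^2 - 56*b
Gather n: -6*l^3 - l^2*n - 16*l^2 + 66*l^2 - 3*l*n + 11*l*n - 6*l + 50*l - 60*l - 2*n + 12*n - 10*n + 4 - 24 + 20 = -6*l^3 + 50*l^2 - 16*l + n*(-l^2 + 8*l)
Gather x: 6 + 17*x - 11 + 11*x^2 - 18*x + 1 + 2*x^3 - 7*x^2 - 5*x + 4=2*x^3 + 4*x^2 - 6*x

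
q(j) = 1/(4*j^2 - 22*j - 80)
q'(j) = (22 - 8*j)/(4*j^2 - 22*j - 80)^2 = (11 - 4*j)/(2*(-2*j^2 + 11*j + 40)^2)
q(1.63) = -0.01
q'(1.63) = 0.00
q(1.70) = -0.01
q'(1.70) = 0.00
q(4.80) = -0.01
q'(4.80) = -0.00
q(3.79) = -0.01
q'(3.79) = -0.00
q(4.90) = -0.01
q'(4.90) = -0.00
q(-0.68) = -0.02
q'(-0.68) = 0.01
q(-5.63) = 0.01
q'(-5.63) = 0.00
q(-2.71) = 0.11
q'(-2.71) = 0.54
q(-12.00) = 0.00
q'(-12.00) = 0.00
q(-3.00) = 0.05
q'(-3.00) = 0.10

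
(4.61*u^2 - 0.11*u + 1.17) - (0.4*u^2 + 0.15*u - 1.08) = 4.21*u^2 - 0.26*u + 2.25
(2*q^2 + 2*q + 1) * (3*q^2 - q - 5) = 6*q^4 + 4*q^3 - 9*q^2 - 11*q - 5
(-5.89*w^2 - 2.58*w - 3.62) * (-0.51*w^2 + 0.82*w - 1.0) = 3.0039*w^4 - 3.514*w^3 + 5.6206*w^2 - 0.3884*w + 3.62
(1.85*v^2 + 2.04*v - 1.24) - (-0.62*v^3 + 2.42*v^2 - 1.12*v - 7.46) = 0.62*v^3 - 0.57*v^2 + 3.16*v + 6.22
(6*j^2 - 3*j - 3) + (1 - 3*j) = 6*j^2 - 6*j - 2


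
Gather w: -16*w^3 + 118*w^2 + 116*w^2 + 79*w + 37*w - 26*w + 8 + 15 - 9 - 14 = -16*w^3 + 234*w^2 + 90*w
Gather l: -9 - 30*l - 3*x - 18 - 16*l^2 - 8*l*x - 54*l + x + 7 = -16*l^2 + l*(-8*x - 84) - 2*x - 20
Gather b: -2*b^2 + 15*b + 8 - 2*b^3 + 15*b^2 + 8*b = -2*b^3 + 13*b^2 + 23*b + 8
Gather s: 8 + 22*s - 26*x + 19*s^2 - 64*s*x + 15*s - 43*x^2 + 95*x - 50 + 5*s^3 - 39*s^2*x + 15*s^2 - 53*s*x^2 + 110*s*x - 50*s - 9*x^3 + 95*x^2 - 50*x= 5*s^3 + s^2*(34 - 39*x) + s*(-53*x^2 + 46*x - 13) - 9*x^3 + 52*x^2 + 19*x - 42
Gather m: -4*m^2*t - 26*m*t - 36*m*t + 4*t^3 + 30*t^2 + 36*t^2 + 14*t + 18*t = -4*m^2*t - 62*m*t + 4*t^3 + 66*t^2 + 32*t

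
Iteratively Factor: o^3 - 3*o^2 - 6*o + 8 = (o - 4)*(o^2 + o - 2) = (o - 4)*(o - 1)*(o + 2)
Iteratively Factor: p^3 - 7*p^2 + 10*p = (p - 2)*(p^2 - 5*p) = p*(p - 2)*(p - 5)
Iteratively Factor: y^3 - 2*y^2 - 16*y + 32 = (y + 4)*(y^2 - 6*y + 8) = (y - 4)*(y + 4)*(y - 2)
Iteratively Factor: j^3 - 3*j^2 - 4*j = (j)*(j^2 - 3*j - 4) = j*(j + 1)*(j - 4)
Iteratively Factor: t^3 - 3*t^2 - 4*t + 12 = (t - 2)*(t^2 - t - 6) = (t - 3)*(t - 2)*(t + 2)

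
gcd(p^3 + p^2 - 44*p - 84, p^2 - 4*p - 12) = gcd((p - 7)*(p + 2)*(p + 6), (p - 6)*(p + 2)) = p + 2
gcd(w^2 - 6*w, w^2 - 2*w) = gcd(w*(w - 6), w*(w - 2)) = w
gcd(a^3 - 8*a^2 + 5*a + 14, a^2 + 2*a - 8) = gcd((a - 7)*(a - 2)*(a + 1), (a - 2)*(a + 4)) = a - 2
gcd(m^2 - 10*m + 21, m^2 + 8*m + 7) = 1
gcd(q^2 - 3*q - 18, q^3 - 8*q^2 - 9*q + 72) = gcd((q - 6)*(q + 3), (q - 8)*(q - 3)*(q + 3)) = q + 3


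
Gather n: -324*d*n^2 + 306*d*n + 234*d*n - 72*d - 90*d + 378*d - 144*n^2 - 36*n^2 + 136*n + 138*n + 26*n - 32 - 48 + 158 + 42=216*d + n^2*(-324*d - 180) + n*(540*d + 300) + 120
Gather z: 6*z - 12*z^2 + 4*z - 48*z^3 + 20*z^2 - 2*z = -48*z^3 + 8*z^2 + 8*z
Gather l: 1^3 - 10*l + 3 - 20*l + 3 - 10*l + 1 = 8 - 40*l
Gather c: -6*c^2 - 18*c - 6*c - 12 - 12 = -6*c^2 - 24*c - 24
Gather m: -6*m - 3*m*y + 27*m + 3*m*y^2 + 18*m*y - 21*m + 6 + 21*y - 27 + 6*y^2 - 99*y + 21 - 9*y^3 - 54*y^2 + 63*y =m*(3*y^2 + 15*y) - 9*y^3 - 48*y^2 - 15*y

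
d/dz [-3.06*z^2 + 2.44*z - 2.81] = 2.44 - 6.12*z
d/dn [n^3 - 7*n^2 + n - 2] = 3*n^2 - 14*n + 1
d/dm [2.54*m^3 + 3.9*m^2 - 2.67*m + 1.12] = 7.62*m^2 + 7.8*m - 2.67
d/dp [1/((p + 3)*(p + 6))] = (-2*p - 9)/(p^4 + 18*p^3 + 117*p^2 + 324*p + 324)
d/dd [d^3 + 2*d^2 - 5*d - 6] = 3*d^2 + 4*d - 5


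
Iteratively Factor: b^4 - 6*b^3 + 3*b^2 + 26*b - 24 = (b - 4)*(b^3 - 2*b^2 - 5*b + 6) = (b - 4)*(b - 3)*(b^2 + b - 2) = (b - 4)*(b - 3)*(b + 2)*(b - 1)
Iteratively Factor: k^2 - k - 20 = (k + 4)*(k - 5)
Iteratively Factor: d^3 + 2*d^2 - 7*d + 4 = (d - 1)*(d^2 + 3*d - 4) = (d - 1)*(d + 4)*(d - 1)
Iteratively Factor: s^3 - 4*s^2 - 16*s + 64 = (s - 4)*(s^2 - 16) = (s - 4)*(s + 4)*(s - 4)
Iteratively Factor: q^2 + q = (q)*(q + 1)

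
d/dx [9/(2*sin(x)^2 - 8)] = -9*sin(x)*cos(x)/(sin(x)^2 - 4)^2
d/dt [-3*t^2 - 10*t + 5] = -6*t - 10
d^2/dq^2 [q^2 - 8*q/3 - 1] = 2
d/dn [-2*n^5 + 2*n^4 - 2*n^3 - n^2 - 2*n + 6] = -10*n^4 + 8*n^3 - 6*n^2 - 2*n - 2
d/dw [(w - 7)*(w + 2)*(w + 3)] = 3*w^2 - 4*w - 29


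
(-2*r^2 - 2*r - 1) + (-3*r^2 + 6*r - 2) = -5*r^2 + 4*r - 3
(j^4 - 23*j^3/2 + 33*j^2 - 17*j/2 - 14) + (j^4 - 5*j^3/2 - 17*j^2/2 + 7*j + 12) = 2*j^4 - 14*j^3 + 49*j^2/2 - 3*j/2 - 2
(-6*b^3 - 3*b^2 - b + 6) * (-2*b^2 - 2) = 12*b^5 + 6*b^4 + 14*b^3 - 6*b^2 + 2*b - 12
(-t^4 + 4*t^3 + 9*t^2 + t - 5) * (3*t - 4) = -3*t^5 + 16*t^4 + 11*t^3 - 33*t^2 - 19*t + 20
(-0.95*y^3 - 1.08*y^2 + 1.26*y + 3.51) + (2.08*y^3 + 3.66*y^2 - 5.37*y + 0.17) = 1.13*y^3 + 2.58*y^2 - 4.11*y + 3.68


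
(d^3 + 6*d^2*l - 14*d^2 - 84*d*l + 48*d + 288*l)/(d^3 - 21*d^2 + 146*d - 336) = (d + 6*l)/(d - 7)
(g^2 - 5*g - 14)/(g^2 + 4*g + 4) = (g - 7)/(g + 2)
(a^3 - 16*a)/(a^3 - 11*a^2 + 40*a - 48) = a*(a + 4)/(a^2 - 7*a + 12)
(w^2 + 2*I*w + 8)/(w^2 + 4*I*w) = (w - 2*I)/w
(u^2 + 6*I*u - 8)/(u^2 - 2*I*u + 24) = (u + 2*I)/(u - 6*I)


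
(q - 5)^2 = q^2 - 10*q + 25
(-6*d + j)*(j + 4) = -6*d*j - 24*d + j^2 + 4*j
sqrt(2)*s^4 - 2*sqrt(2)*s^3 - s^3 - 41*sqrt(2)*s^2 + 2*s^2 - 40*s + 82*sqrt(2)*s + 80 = (s - 2)*(s - 5*sqrt(2))*(s + 4*sqrt(2))*(sqrt(2)*s + 1)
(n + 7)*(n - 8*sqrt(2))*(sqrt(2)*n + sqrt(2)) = sqrt(2)*n^3 - 16*n^2 + 8*sqrt(2)*n^2 - 128*n + 7*sqrt(2)*n - 112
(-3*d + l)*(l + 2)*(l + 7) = -3*d*l^2 - 27*d*l - 42*d + l^3 + 9*l^2 + 14*l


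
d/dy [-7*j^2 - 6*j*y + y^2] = -6*j + 2*y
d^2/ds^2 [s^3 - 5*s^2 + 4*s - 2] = 6*s - 10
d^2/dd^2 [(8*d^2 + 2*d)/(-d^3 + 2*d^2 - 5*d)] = 4*(-4*d^3 - 3*d^2 + 66*d - 39)/(d^6 - 6*d^5 + 27*d^4 - 68*d^3 + 135*d^2 - 150*d + 125)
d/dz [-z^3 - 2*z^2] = z*(-3*z - 4)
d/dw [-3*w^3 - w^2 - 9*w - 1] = -9*w^2 - 2*w - 9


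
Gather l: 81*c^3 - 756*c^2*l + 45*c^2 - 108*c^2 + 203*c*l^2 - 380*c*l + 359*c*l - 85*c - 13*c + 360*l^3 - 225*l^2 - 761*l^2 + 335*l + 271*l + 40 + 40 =81*c^3 - 63*c^2 - 98*c + 360*l^3 + l^2*(203*c - 986) + l*(-756*c^2 - 21*c + 606) + 80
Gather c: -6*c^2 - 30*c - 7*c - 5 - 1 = -6*c^2 - 37*c - 6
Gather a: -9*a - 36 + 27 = -9*a - 9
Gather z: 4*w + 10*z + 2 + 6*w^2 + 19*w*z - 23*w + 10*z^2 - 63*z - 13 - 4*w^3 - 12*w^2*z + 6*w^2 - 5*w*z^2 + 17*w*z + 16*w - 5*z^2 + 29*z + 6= -4*w^3 + 12*w^2 - 3*w + z^2*(5 - 5*w) + z*(-12*w^2 + 36*w - 24) - 5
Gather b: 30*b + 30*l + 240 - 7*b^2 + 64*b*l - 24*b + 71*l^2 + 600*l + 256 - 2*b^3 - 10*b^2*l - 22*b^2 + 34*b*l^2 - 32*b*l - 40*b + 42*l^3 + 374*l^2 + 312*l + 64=-2*b^3 + b^2*(-10*l - 29) + b*(34*l^2 + 32*l - 34) + 42*l^3 + 445*l^2 + 942*l + 560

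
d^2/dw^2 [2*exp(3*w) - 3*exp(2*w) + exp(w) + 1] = (18*exp(2*w) - 12*exp(w) + 1)*exp(w)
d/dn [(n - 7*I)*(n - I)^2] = 3*(n - 5*I)*(n - I)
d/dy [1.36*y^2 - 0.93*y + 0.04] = 2.72*y - 0.93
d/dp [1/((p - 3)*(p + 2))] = (1 - 2*p)/(p^4 - 2*p^3 - 11*p^2 + 12*p + 36)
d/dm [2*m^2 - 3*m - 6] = 4*m - 3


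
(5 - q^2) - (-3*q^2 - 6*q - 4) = 2*q^2 + 6*q + 9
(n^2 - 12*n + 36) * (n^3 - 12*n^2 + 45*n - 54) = n^5 - 24*n^4 + 225*n^3 - 1026*n^2 + 2268*n - 1944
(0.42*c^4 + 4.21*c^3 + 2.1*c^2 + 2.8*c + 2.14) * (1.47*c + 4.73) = 0.6174*c^5 + 8.1753*c^4 + 23.0003*c^3 + 14.049*c^2 + 16.3898*c + 10.1222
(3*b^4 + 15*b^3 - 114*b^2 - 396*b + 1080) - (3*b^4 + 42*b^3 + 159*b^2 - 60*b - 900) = -27*b^3 - 273*b^2 - 336*b + 1980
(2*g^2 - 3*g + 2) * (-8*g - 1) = -16*g^3 + 22*g^2 - 13*g - 2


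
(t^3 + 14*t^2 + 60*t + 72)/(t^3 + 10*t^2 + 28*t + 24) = (t + 6)/(t + 2)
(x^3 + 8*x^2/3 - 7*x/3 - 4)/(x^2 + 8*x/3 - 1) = (3*x^2 - x - 4)/(3*x - 1)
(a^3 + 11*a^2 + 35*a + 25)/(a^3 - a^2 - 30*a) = (a^2 + 6*a + 5)/(a*(a - 6))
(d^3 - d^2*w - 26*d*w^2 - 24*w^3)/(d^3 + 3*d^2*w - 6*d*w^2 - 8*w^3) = (-d + 6*w)/(-d + 2*w)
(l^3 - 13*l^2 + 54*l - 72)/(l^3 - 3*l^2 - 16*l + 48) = (l - 6)/(l + 4)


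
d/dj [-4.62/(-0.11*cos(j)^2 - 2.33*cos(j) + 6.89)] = (1.0164*cos(j) + 10.7646)*sin(j)/(0.11*cos(j)^2 + 2.33*cos(j) - 6.89)^2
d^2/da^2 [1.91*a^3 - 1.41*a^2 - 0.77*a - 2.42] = 11.46*a - 2.82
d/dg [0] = 0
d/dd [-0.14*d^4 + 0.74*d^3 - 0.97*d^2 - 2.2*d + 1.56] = -0.56*d^3 + 2.22*d^2 - 1.94*d - 2.2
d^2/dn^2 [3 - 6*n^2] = -12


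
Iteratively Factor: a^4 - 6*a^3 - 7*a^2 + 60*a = (a)*(a^3 - 6*a^2 - 7*a + 60) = a*(a - 4)*(a^2 - 2*a - 15) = a*(a - 4)*(a + 3)*(a - 5)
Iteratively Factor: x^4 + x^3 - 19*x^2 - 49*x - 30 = (x + 1)*(x^3 - 19*x - 30) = (x - 5)*(x + 1)*(x^2 + 5*x + 6) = (x - 5)*(x + 1)*(x + 2)*(x + 3)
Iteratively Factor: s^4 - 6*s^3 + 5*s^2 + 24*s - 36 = (s + 2)*(s^3 - 8*s^2 + 21*s - 18) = (s - 3)*(s + 2)*(s^2 - 5*s + 6) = (s - 3)*(s - 2)*(s + 2)*(s - 3)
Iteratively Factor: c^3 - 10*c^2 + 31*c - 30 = (c - 3)*(c^2 - 7*c + 10) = (c - 3)*(c - 2)*(c - 5)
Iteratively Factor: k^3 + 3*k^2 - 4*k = (k - 1)*(k^2 + 4*k) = (k - 1)*(k + 4)*(k)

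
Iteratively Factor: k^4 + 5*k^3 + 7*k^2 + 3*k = (k + 1)*(k^3 + 4*k^2 + 3*k) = (k + 1)^2*(k^2 + 3*k) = k*(k + 1)^2*(k + 3)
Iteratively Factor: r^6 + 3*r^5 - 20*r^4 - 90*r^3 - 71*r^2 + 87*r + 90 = (r + 3)*(r^5 - 20*r^3 - 30*r^2 + 19*r + 30) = (r - 5)*(r + 3)*(r^4 + 5*r^3 + 5*r^2 - 5*r - 6) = (r - 5)*(r - 1)*(r + 3)*(r^3 + 6*r^2 + 11*r + 6) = (r - 5)*(r - 1)*(r + 1)*(r + 3)*(r^2 + 5*r + 6) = (r - 5)*(r - 1)*(r + 1)*(r + 3)^2*(r + 2)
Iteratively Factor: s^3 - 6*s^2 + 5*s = (s - 1)*(s^2 - 5*s) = (s - 5)*(s - 1)*(s)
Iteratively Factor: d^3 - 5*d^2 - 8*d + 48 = (d + 3)*(d^2 - 8*d + 16) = (d - 4)*(d + 3)*(d - 4)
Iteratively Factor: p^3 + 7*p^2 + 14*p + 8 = (p + 1)*(p^2 + 6*p + 8) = (p + 1)*(p + 4)*(p + 2)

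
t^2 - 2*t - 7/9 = (t - 7/3)*(t + 1/3)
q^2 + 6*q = q*(q + 6)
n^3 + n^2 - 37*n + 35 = (n - 5)*(n - 1)*(n + 7)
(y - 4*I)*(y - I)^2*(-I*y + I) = -I*y^4 - 6*y^3 + I*y^3 + 6*y^2 + 9*I*y^2 + 4*y - 9*I*y - 4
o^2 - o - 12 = (o - 4)*(o + 3)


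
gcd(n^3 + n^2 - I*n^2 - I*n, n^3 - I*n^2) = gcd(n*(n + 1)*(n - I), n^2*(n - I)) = n^2 - I*n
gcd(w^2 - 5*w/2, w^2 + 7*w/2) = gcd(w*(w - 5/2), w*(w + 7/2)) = w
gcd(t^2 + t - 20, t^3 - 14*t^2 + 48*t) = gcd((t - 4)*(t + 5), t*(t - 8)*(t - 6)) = 1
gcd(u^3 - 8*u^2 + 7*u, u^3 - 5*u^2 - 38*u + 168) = u - 7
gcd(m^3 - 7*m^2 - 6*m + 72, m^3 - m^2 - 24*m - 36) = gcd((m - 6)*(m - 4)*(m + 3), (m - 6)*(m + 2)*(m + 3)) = m^2 - 3*m - 18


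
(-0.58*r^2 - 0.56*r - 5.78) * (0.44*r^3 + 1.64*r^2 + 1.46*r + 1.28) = -0.2552*r^5 - 1.1976*r^4 - 4.3084*r^3 - 11.0392*r^2 - 9.1556*r - 7.3984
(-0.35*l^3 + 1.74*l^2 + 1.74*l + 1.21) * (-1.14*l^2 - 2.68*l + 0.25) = 0.399*l^5 - 1.0456*l^4 - 6.7343*l^3 - 5.6076*l^2 - 2.8078*l + 0.3025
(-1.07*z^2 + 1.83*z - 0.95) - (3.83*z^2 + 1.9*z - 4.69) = -4.9*z^2 - 0.0699999999999998*z + 3.74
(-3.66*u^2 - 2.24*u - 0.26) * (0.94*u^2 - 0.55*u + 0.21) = -3.4404*u^4 - 0.0925999999999996*u^3 + 0.219*u^2 - 0.3274*u - 0.0546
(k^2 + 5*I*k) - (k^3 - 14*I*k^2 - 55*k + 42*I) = -k^3 + k^2 + 14*I*k^2 + 55*k + 5*I*k - 42*I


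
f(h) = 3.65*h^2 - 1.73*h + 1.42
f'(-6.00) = -45.53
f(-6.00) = 143.20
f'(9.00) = 63.97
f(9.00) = 281.50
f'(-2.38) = -19.10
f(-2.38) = 26.21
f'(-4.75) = -36.40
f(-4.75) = 91.99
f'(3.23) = 21.85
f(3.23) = 33.91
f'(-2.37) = -19.03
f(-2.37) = 26.02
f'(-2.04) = -16.62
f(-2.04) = 20.14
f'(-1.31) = -11.29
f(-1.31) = 9.95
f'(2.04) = 13.16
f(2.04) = 13.08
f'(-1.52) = -12.83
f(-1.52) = 12.48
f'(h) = 7.3*h - 1.73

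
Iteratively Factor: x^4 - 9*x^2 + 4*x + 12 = (x + 1)*(x^3 - x^2 - 8*x + 12) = (x - 2)*(x + 1)*(x^2 + x - 6) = (x - 2)^2*(x + 1)*(x + 3)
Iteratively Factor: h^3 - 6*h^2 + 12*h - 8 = (h - 2)*(h^2 - 4*h + 4) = (h - 2)^2*(h - 2)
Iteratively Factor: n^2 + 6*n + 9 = (n + 3)*(n + 3)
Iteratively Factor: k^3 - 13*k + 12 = (k + 4)*(k^2 - 4*k + 3) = (k - 1)*(k + 4)*(k - 3)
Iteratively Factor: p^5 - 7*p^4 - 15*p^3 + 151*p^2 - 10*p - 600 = (p - 5)*(p^4 - 2*p^3 - 25*p^2 + 26*p + 120) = (p - 5)*(p - 3)*(p^3 + p^2 - 22*p - 40) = (p - 5)^2*(p - 3)*(p^2 + 6*p + 8) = (p - 5)^2*(p - 3)*(p + 2)*(p + 4)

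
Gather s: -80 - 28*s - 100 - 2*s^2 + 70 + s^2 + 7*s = -s^2 - 21*s - 110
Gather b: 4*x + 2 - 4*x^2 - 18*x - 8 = -4*x^2 - 14*x - 6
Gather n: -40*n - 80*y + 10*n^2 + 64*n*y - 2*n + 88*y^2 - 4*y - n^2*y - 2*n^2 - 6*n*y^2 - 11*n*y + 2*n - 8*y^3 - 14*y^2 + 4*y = n^2*(8 - y) + n*(-6*y^2 + 53*y - 40) - 8*y^3 + 74*y^2 - 80*y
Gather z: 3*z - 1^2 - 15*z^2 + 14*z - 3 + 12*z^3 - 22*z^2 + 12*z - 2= 12*z^3 - 37*z^2 + 29*z - 6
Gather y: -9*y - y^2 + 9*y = -y^2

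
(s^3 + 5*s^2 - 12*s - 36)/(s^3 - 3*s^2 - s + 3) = (s^2 + 8*s + 12)/(s^2 - 1)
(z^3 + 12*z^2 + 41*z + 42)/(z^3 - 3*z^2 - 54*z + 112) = (z^2 + 5*z + 6)/(z^2 - 10*z + 16)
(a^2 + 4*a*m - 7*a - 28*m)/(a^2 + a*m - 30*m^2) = (a^2 + 4*a*m - 7*a - 28*m)/(a^2 + a*m - 30*m^2)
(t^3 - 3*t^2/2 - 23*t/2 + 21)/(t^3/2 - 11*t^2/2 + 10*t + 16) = (2*t^3 - 3*t^2 - 23*t + 42)/(t^3 - 11*t^2 + 20*t + 32)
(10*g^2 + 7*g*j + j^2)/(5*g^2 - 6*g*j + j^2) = (10*g^2 + 7*g*j + j^2)/(5*g^2 - 6*g*j + j^2)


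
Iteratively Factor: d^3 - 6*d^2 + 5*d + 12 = (d - 4)*(d^2 - 2*d - 3) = (d - 4)*(d + 1)*(d - 3)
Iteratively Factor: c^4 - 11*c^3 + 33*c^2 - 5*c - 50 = (c + 1)*(c^3 - 12*c^2 + 45*c - 50) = (c - 2)*(c + 1)*(c^2 - 10*c + 25) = (c - 5)*(c - 2)*(c + 1)*(c - 5)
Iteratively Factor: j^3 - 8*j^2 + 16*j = (j - 4)*(j^2 - 4*j) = j*(j - 4)*(j - 4)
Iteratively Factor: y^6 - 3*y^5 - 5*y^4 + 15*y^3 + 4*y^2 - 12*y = (y + 2)*(y^5 - 5*y^4 + 5*y^3 + 5*y^2 - 6*y) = (y - 3)*(y + 2)*(y^4 - 2*y^3 - y^2 + 2*y) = y*(y - 3)*(y + 2)*(y^3 - 2*y^2 - y + 2) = y*(y - 3)*(y + 1)*(y + 2)*(y^2 - 3*y + 2) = y*(y - 3)*(y - 1)*(y + 1)*(y + 2)*(y - 2)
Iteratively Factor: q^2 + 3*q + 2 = (q + 1)*(q + 2)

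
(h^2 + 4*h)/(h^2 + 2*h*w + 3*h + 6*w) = h*(h + 4)/(h^2 + 2*h*w + 3*h + 6*w)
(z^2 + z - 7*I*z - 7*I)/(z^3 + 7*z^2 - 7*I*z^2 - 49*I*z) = (z + 1)/(z*(z + 7))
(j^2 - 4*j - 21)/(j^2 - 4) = (j^2 - 4*j - 21)/(j^2 - 4)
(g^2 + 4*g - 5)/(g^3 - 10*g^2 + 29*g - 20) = (g + 5)/(g^2 - 9*g + 20)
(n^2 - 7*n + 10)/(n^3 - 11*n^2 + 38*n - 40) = 1/(n - 4)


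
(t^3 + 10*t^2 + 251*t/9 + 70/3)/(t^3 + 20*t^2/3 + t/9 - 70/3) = (3*t + 5)/(3*t - 5)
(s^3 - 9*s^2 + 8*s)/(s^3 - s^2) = (s - 8)/s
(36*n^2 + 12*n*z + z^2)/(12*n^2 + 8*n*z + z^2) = (6*n + z)/(2*n + z)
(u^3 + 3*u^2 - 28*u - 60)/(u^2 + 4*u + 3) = (u^3 + 3*u^2 - 28*u - 60)/(u^2 + 4*u + 3)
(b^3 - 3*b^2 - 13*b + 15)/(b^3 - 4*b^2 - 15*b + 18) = (b - 5)/(b - 6)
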